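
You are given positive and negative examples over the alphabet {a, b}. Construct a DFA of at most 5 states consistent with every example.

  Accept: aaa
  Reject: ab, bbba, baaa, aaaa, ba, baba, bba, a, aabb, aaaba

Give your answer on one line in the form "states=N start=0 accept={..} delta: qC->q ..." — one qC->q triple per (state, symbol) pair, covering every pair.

states=4 start=0 accept={3} delta: 0a->1 0b->1 1a->2 1b->0 2a->3 2b->0 3a->0 3b->0

Grow the machine one transition at a time. Run the examples from 0; the earliest place one falls off (shortest prefix, ties alphabetical) gets sent to the lowest-numbered state that keeps every Accept/Reject pair distinguishable — a pair clashes when both reach the same state with identical unread suffix — and to a fresh state only if none does.
a: 0a undefined. 0a->0: no, aaa/aaaa meet in 0. Open state 1: 0a->1.
b: 0b undefined. 0b->0: no, aaa/baaa meet in 1 with "aa" left. 0b->1: ok.
aa: 1a undefined. 1a->0: no, aaa/a meet in 1. 1a->1: no, aaa/baaa meet in 1. Open state 2: 1a->2.
ab: 1b undefined. 1b->0: ok.
aaa: 2a undefined. 2a->0: no, aaa/ab meet in 0. 2a->1: no, aaa/bba meet in 1. 2a->2: no, aaa/bbba meet in 2. Open state 3: 2a->3.
aab: 2b undefined. 2b->0: ok.
aaaa: 3a undefined. 3a->0: ok.
aaab: 3b undefined. 3b->0: ok.
All examples now run through 4 states with every (state, symbol) defined. Accept strings end in {3}, Reject strings end in {0,1,2}; accept={3}.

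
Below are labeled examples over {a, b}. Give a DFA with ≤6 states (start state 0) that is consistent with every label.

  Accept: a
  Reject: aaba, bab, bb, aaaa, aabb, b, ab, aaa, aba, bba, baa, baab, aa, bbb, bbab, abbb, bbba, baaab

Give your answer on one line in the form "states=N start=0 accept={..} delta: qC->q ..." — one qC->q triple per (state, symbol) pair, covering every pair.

Grow the machine one transition at a time. Run the examples from 0; the earliest place one falls off (shortest prefix, ties alphabetical) gets sent to the lowest-numbered state that keeps every Accept/Reject pair distinguishable — a pair clashes when both reach the same state with identical unread suffix — and to a fresh state only if none does.
a: 0a undefined. 0a->0: no, a/aaaa meet in 0. Open state 1: 0a->1.
b: 0b undefined. 0b->0: no, a/bba meet in 1. 0b->1: no, a/b meet in 1. Open state 2: 0b->2.
aa: 1a undefined. 1a->0: no, a/aaa meet in 1. 1a->1: no, a/aaaa meet in 1. 1a->2: ok.
ab: 1b undefined. 1b->0: no, a/aba meet in 1. 1b->1: no, a/ab meet in 1. 1b->2: ok.
ba: 2a undefined. 2a->0: no, a/aaaa meet in 1. 2a->1: no, a/aaa meet in 1. 2a->2: ok.
bb: 2b undefined. 2b->0: no, a/aaba meet in 1. 2b->1: no, a/bab meet in 1. 2b->2: ok.
All examples now run through 3 states with every (state, symbol) defined. Accept strings end in {1}, Reject strings end in {2}; accept={1}.

states=3 start=0 accept={1} delta: 0a->1 0b->2 1a->2 1b->2 2a->2 2b->2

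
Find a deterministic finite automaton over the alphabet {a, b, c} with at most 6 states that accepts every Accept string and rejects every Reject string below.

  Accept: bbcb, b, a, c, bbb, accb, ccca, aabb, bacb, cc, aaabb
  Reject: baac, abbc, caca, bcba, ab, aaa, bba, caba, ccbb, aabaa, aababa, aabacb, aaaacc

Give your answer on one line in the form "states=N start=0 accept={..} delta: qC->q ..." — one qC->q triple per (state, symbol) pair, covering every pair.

Grow the machine one transition at a time. Run the examples from 0; the earliest place one falls off (shortest prefix, ties alphabetical) gets sent to the lowest-numbered state that keeps every Accept/Reject pair distinguishable — a pair clashes when both reach the same state with identical unread suffix — and to a fresh state only if none does.
a: 0a undefined. 0a->0: no, b/ab meet in 0 with "b" left. Open state 1: 0a->1.
b: 0b undefined. 0b->0: no, a/bba meet in 1. 0b->1: ok.
c: 0c undefined. 0c->0: ok.
aa: 1a undefined. 1a->0: no, b/aaa meet in 1. 1a->1: no, b/aaa meet in 1. Open state 2: 1a->2.
ab: 1b undefined. 1b->0: no, bbcb/bba meet in 1. 1b->1: no, b/ab meet in 1. 1b->2: ok.
ac: 1c undefined. 1c->0: no, b/caca meet in 1. 1c->1: no, accb/caca meet in 2. 1c->2: ok.
aaa: 2a undefined. 2a->0: no, c/baac meet in 0. 2a->1: no, b/caca meet in 1. 2a->2: ok.
aab: 2b undefined. 2b->0: no, b/bcba meet in 1. 2b->1: no, bbcb/aabacb meet in 2 with "cb" left. 2b->2: no, bbcb/aabacb meet in 2 with "cb" left. Open state 3: 2b->3.
acc: 2c undefined. 2c->0: no, c/baac meet in 0. 2c->1: no, bbcb/caca meet in 2. 2c->2: ok.
aaba: 3a undefined. 3a->0: no, b/aabaa meet in 1. 3a->1: no, bbcb/aabacb meet in 3. 3a->2: no, bbcb/aabacb meet in 3. 3a->3: no, bbcb/bcba meet in 3. Open state 4: 3a->4.
aabb: 3b undefined. 3b->0: ok.
abbc: 3c undefined. 3c->0: no, c/abbc meet in 0. 3c->1: no, b/abbc meet in 1. 3c->2: ok.
aabaa: 4a undefined. 4a->0: no, c/aabaa meet in 0. 4a->1: no, b/aabaa meet in 1. 4a->2: ok.
aabab: 4b undefined. 4b->0: no, b/aababa meet in 1. 4b->1: ok.
aabac: 4c undefined. 4c->0: no, b/aabacb meet in 1. 4c->1: ok.
All examples now run through 5 states with every (state, symbol) defined. Accept strings end in {0,1,3}, Reject strings end in {2,4}; accept={0,1,3}.

states=5 start=0 accept={0,1,3} delta: 0a->1 0b->1 0c->0 1a->2 1b->2 1c->2 2a->2 2b->3 2c->2 3a->4 3b->0 3c->2 4a->2 4b->1 4c->1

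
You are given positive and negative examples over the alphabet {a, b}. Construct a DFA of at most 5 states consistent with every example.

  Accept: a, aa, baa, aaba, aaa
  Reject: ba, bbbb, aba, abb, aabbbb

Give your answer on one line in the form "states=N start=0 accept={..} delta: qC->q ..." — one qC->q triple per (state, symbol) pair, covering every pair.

states=4 start=0 accept={1,3} delta: 0a->1 0b->2 1a->3 1b->2 2a->0 2b->0 3a->1 3b->0

State merging on the prefix tree: take the shortest (then alphabetical) example prefix whose next move is undefined and point that move at state 0, else 1, else 2, ...; a target is out if some Accept/Reject pair would then sit in one state with the same input left (inseparable). If every existing state is out, open a new one.
a: 0a undefined. 0a->0: no, aaba/ba meet in 0 with "ba" left. Open state 1: 0a->1.
b: 0b undefined. 0b->0: no, a/ba meet in 1. 0b->1: no, aa/ba meet in 1 with "a" left. Open state 2: 0b->2.
aa: 1a undefined. 1a->0: no, aaba/ba meet in 2 with "a" left. 1a->1: no, aaba/aba meet in 1 with "ba" left. 1a->2: no, aaa/ba meet in 2 with "a" left. Open state 3: 1a->3.
ab: 1b undefined. 1b->0: no, a/aba meet in 1. 1b->1: no, a/abb meet in 1. 1b->2: ok.
ba: 2a undefined. 2a->0: ok.
bb: 2b undefined. 2b->0: ok.
aaa: 3a undefined. 3a->0: no, aaa/ba meet in 0. 3a->1: ok.
aab: 3b undefined. 3b->0: ok.
All examples now run through 4 states with every (state, symbol) defined. Accept strings end in {1,3}, Reject strings end in {0,2}; accept={1,3}.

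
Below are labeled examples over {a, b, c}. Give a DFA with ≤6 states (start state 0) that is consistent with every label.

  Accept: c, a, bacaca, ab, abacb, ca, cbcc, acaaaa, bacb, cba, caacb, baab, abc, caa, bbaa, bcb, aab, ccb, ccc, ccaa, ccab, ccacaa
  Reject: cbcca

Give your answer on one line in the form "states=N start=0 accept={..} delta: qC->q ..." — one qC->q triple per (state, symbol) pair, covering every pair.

states=4 start=0 accept={0,1,2} delta: 0a->0 0b->0 0c->1 1a->0 1b->0 1c->2 2a->3 2b->0 2c->0 3a->0 3b->0 3c->0

Grow the machine one transition at a time. Run the examples from 0; the earliest place one falls off (shortest prefix, ties alphabetical) gets sent to the lowest-numbered state that keeps every Accept/Reject pair distinguishable — a pair clashes when both reach the same state with identical unread suffix — and to a fresh state only if none does.
a: 0a undefined. 0a->0: ok.
b: 0b undefined. 0b->0: ok.
c: 0c undefined. 0c->0: no, c/cbcca meet in 0. Open state 1: 0c->1.
ca: 1a undefined. 1a->0: ok.
cb: 1b undefined. 1b->0: ok.
cc: 1c undefined. 1c->0: no, a/cbcca meet in 0. 1c->1: no, a/cbcca meet in 0. Open state 2: 1c->2.
cca: 2a undefined. 2a->0: no, a/cbcca meet in 0. 2a->1: no, c/cbcca meet in 1. 2a->2: no, cbcc/cbcca meet in 2. Open state 3: 2a->3.
ccb: 2b undefined. 2b->0: ok.
ccc: 2c undefined. 2c->0: ok.
ccaa: 3a undefined. 3a->0: ok.
ccab: 3b undefined. 3b->0: ok.
ccac: 3c undefined. 3c->0: ok.
All examples now run through 4 states with every (state, symbol) defined. Accept strings end in {0,1,2}, Reject strings end in {3}; accept={0,1,2}.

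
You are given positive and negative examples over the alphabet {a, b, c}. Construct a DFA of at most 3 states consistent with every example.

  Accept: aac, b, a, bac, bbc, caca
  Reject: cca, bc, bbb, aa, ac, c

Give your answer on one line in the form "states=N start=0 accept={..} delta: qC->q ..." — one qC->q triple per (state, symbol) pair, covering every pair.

states=3 start=0 accept={1} delta: 0a->1 0b->1 0c->2 1a->2 1b->2 1c->0 2a->1 2b->0 2c->1

State merging on the prefix tree: take the shortest (then alphabetical) example prefix whose next move is undefined and point that move at state 0, else 1, else 2, ...; a target is out if some Accept/Reject pair would then sit in one state with the same input left (inseparable). If every existing state is out, open a new one.
a: 0a undefined. 0a->0: no, aac/ac meet in 0 with "c" left. Open state 1: 0a->1.
b: 0b undefined. 0b->0: no, b/bbb meet in 0. 0b->1: ok.
c: 0c undefined. 0c->0: no, b/cca meet in 1. 0c->1: no, b/c meet in 1. Open state 2: 0c->2.
aa: 1a undefined. 1a->0: no, aac/c meet in 2. 1a->1: no, aac/bc meet in 1 with "c" left. 1a->2: ok.
ac: 1c undefined. 1c->0: ok.
bb: 1b undefined. 1b->0: no, b/bbb meet in 1. 1b->1: no, b/bbb meet in 1. 1b->2: ok.
ca: 2a undefined. 2a->0: no, caca/bc meet in 0. 2a->1: ok.
cc: 2c undefined. 2c->0: no, aac/bc meet in 0. 2c->1: ok.
bbb: 2b undefined. 2b->0: ok.
All examples now run through 3 states with every (state, symbol) defined. Accept strings end in {1}, Reject strings end in {0,2}; accept={1}.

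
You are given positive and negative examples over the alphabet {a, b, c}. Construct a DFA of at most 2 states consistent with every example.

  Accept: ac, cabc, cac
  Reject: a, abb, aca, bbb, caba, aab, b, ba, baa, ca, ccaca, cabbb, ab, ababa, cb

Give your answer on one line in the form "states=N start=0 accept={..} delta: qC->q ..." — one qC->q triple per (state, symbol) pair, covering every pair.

State merging on the prefix tree: take the shortest (then alphabetical) example prefix whose next move is undefined and point that move at state 0, else 1, else 2, ...; a target is out if some Accept/Reject pair would then sit in one state with the same input left (inseparable). If every existing state is out, open a new one.
a: 0a undefined. 0a->0: ok.
b: 0b undefined. 0b->0: ok.
c: 0c undefined. 0c->0: no, ac/a meet in 0. Open state 1: 0c->1.
ca: 1a undefined. 1a->0: ok.
cb: 1b undefined. 1b->0: ok.
cc: 1c undefined. 1c->0: ok.
All examples now run through 2 states with every (state, symbol) defined. Accept strings end in {1}, Reject strings end in {0}; accept={1}.

states=2 start=0 accept={1} delta: 0a->0 0b->0 0c->1 1a->0 1b->0 1c->0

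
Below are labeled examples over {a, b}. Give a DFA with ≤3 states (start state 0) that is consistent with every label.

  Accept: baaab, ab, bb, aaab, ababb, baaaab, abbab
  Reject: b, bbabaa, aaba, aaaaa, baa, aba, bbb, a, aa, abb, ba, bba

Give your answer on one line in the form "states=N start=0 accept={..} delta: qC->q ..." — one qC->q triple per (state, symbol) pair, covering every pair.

State merging on the prefix tree: take the shortest (then alphabetical) example prefix whose next move is undefined and point that move at state 0, else 1, else 2, ...; a target is out if some Accept/Reject pair would then sit in one state with the same input left (inseparable). If every existing state is out, open a new one.
a: 0a undefined. 0a->0: no, ab/b meet in 0 with "b" left. Open state 1: 0a->1.
b: 0b undefined. 0b->0: no, bb/b meet in 0. 0b->1: ok.
aa: 1a undefined. 1a->0: no, baaab/b meet in 1. 1a->1: ok.
ab: 1b undefined. 1b->0: no, ababb/b meet in 1. 1b->1: no, baaab/b meet in 1. Open state 2: 1b->2.
aba: 2a undefined. 2a->0: ok.
abb: 2b undefined. 2b->0: ok.
All examples now run through 3 states with every (state, symbol) defined. Accept strings end in {2}, Reject strings end in {0,1}; accept={2}.

states=3 start=0 accept={2} delta: 0a->1 0b->1 1a->1 1b->2 2a->0 2b->0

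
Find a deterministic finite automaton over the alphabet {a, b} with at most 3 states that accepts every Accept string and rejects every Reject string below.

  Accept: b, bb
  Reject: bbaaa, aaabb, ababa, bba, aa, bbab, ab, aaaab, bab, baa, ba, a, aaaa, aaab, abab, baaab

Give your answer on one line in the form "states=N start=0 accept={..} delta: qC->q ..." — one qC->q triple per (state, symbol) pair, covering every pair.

states=2 start=0 accept={0} delta: 0a->1 0b->0 1a->1 1b->1

Fold the examples into a partial DFA from state 0: repeatedly fix the first undefined (state, symbol) met by the shortest-then-alphabetical prefix, trying targets in increasing order and rejecting any under which an Accept and a Reject string meet in one state with the same remainder; add a state when all current targets are rejected. Accepting states are where Accept strings end.
a: 0a undefined. 0a->0: no, b/ab meet in 0 with "b" left. Open state 1: 0a->1.
b: 0b undefined. 0b->0: ok.
aa: 1a undefined. 1a->0: no, b/aa meet in 0. 1a->1: ok.
ab: 1b undefined. 1b->0: no, b/aaabb meet in 0. 1b->1: ok.
All examples now run through 2 states with every (state, symbol) defined. Accept strings end in {0}, Reject strings end in {1}; accept={0}.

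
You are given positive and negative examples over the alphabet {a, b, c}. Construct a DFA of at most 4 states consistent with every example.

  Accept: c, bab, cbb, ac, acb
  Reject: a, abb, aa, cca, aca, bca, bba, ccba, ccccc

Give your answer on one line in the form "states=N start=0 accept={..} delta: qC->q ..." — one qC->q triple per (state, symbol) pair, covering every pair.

State merging on the prefix tree: take the shortest (then alphabetical) example prefix whose next move is undefined and point that move at state 0, else 1, else 2, ...; a target is out if some Accept/Reject pair would then sit in one state with the same input left (inseparable). If every existing state is out, open a new one.
a: 0a undefined. 0a->0: ok.
b: 0b undefined. 0b->0: no, bab/a meet in 0. Open state 1: 0b->1.
c: 0c undefined. 0c->0: no, c/a meet in 0. 0c->1: no, acb/abb meet in 1 with "b" left. Open state 2: 0c->2.
ba: 1a undefined. 1a->0: ok.
bb: 1b undefined. 1b->0: ok.
bc: 1c undefined. 1c->0: ok.
cb: 2b undefined. 2b->0: no, acb/a meet in 0. 2b->1: no, cbb/a meet in 0. 2b->2: ok.
cc: 2c undefined. 2c->0: no, c/ccccc meet in 2. 2c->1: no, bab/ccccc meet in 1. 2c->2: no, c/ccccc meet in 2. Open state 3: 2c->3.
aca: 2a undefined. 2a->0: ok.
cca: 3a undefined. 3a->0: ok.
ccb: 3b undefined. 3b->0: ok.
ccc: 3c undefined. 3c->0: ok.
All examples now run through 4 states with every (state, symbol) defined. Accept strings end in {1,2}, Reject strings end in {0,3}; accept={1,2}.

states=4 start=0 accept={1,2} delta: 0a->0 0b->1 0c->2 1a->0 1b->0 1c->0 2a->0 2b->2 2c->3 3a->0 3b->0 3c->0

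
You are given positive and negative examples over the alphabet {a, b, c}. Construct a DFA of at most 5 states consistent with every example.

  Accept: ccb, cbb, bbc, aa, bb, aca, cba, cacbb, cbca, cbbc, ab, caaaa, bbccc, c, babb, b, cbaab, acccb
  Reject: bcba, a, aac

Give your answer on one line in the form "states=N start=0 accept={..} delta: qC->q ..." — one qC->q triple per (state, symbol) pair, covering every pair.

states=3 start=0 accept={0,2} delta: 0a->1 0b->2 0c->0 1a->2 1b->0 1c->1 2a->2 2b->0 2c->1

Grow the machine one transition at a time. Run the examples from 0; the earliest place one falls off (shortest prefix, ties alphabetical) gets sent to the lowest-numbered state that keeps every Accept/Reject pair distinguishable — a pair clashes when both reach the same state with identical unread suffix — and to a fresh state only if none does.
a: 0a undefined. 0a->0: no, aa/a meet in 0. Open state 1: 0a->1.
b: 0b undefined. 0b->0: no, cba/bcba meet in 0 with "cba" left. 0b->1: no, b/a meet in 1. Open state 2: 0b->2.
c: 0c undefined. 0c->0: ok.
aa: 1a undefined. 1a->0: no, aa/aac meet in 0. 1a->1: no, aa/a meet in 1. 1a->2: ok.
ab: 1b undefined. 1b->0: ok.
ac: 1c undefined. 1c->0: no, aca/a meet in 1. 1c->1: ok.
ba: 2a undefined. 2a->0: no, caaaa/a meet in 1. 2a->1: no, cba/a meet in 1. 2a->2: ok.
bb: 2b undefined. 2b->0: ok.
bc: 2c undefined. 2c->0: no, ccb/bcba meet in 2. 2c->1: ok.
All examples now run through 3 states with every (state, symbol) defined. Accept strings end in {0,2}, Reject strings end in {1}; accept={0,2}.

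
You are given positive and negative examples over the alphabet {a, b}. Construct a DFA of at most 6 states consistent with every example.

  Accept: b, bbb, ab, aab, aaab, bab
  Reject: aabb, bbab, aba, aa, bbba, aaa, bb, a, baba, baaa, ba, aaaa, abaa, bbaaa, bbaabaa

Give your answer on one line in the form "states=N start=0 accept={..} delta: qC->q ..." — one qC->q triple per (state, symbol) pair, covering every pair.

State merging on the prefix tree: take the shortest (then alphabetical) example prefix whose next move is undefined and point that move at state 0, else 1, else 2, ...; a target is out if some Accept/Reject pair would then sit in one state with the same input left (inseparable). If every existing state is out, open a new one.
a: 0a undefined. 0a->0: ok.
b: 0b undefined. 0b->0: no, b/aabb meet in 0. Open state 1: 0b->1.
ba: 1a undefined. 1a->0: ok.
bb: 1b undefined. 1b->0: no, b/bbab meet in 1. 1b->1: no, b/aabb meet in 1. Open state 2: 1b->2.
bba: 2a undefined. 2a->0: no, b/bbab meet in 1. 2a->1: ok.
bbb: 2b undefined. 2b->0: no, bbb/aba meet in 0. 2b->1: ok.
All examples now run through 3 states with every (state, symbol) defined. Accept strings end in {1}, Reject strings end in {0,2}; accept={1}.

states=3 start=0 accept={1} delta: 0a->0 0b->1 1a->0 1b->2 2a->1 2b->1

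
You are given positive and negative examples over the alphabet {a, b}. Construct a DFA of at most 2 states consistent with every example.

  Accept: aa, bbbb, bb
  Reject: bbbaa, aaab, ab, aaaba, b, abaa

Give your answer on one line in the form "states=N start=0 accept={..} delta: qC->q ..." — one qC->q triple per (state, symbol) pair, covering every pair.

State merging on the prefix tree: take the shortest (then alphabetical) example prefix whose next move is undefined and point that move at state 0, else 1, else 2, ...; a target is out if some Accept/Reject pair would then sit in one state with the same input left (inseparable). If every existing state is out, open a new one.
a: 0a undefined. 0a->0: ok.
b: 0b undefined. 0b->0: no, aa/bbbaa meet in 0. Open state 1: 0b->1.
bb: 1b undefined. 1b->0: ok.
aba: 1a undefined. 1a->0: no, aa/bbbaa meet in 0. 1a->1: ok.
All examples now run through 2 states with every (state, symbol) defined. Accept strings end in {0}, Reject strings end in {1}; accept={0}.

states=2 start=0 accept={0} delta: 0a->0 0b->1 1a->1 1b->0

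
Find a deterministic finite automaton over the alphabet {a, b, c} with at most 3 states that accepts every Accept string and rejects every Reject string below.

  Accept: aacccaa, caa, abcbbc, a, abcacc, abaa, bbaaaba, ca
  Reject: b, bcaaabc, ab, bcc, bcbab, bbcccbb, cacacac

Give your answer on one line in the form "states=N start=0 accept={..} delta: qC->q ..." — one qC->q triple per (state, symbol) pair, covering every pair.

Fold the examples into a partial DFA from state 0: repeatedly fix the first undefined (state, symbol) met by the shortest-then-alphabetical prefix, trying targets in increasing order and rejecting any under which an Accept and a Reject string meet in one state with the same remainder; add a state when all current targets are rejected. Accepting states are where Accept strings end.
a: 0a undefined. 0a->0: ok.
b: 0b undefined. 0b->0: no, a/b meet in 0. Open state 1: 0b->1.
c: 0c undefined. 0c->0: no, aacccaa/cacacac meet in 0. 0c->1: ok.
bb: 1b undefined. 1b->0: ok.
bc: 1c undefined. 1c->0: no, abcbbc/b meet in 1. 1c->1: no, abcbbc/b meet in 1. Open state 2: 1c->2.
ca: 1a undefined. 1a->0: ok.
bca: 2a undefined. 2a->0: no, abcacc/bcaaabc meet in 2. 2a->1: no, abcacc/bcc meet in 2 with "c" left. 2a->2: ok.
bcb: 2b undefined. 2b->0: ok.
bcc: 2c undefined. 2c->0: no, aacccaa/bcc meet in 0. 2c->1: ok.
All examples now run through 3 states with every (state, symbol) defined. Accept strings end in {0,2}, Reject strings end in {1}; accept={0,2}.

states=3 start=0 accept={0,2} delta: 0a->0 0b->1 0c->1 1a->0 1b->0 1c->2 2a->2 2b->0 2c->1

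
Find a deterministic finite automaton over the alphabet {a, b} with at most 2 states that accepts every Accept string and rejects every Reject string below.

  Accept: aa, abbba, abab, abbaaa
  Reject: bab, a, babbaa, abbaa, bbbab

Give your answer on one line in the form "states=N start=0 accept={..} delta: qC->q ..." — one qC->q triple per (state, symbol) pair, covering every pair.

states=2 start=0 accept={0} delta: 0a->1 0b->0 1a->0 1b->1

State merging on the prefix tree: take the shortest (then alphabetical) example prefix whose next move is undefined and point that move at state 0, else 1, else 2, ...; a target is out if some Accept/Reject pair would then sit in one state with the same input left (inseparable). If every existing state is out, open a new one.
a: 0a undefined. 0a->0: no, aa/a meet in 0. Open state 1: 0a->1.
b: 0b undefined. 0b->0: ok.
aa: 1a undefined. 1a->0: ok.
ab: 1b undefined. 1b->0: no, aa/bab meet in 0. 1b->1: ok.
All examples now run through 2 states with every (state, symbol) defined. Accept strings end in {0}, Reject strings end in {1}; accept={0}.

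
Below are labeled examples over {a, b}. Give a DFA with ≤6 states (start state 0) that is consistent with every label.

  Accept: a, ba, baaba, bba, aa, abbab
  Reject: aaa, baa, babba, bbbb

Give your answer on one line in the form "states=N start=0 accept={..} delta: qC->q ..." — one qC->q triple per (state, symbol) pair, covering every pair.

states=3 start=0 accept={1,2} delta: 0a->1 0b->1 1a->2 1b->0 2a->0 2b->2

State merging on the prefix tree: take the shortest (then alphabetical) example prefix whose next move is undefined and point that move at state 0, else 1, else 2, ...; a target is out if some Accept/Reject pair would then sit in one state with the same input left (inseparable). If every existing state is out, open a new one.
a: 0a undefined. 0a->0: no, a/aaa meet in 0. Open state 1: 0a->1.
b: 0b undefined. 0b->0: no, aa/baa meet in 1 with "a" left. 0b->1: ok.
aa: 1a undefined. 1a->0: no, a/aaa meet in 1. 1a->1: no, a/aaa meet in 1. Open state 2: 1a->2.
ab: 1b undefined. 1b->0: ok.
aaa: 2a undefined. 2a->0: ok.
bab: 2b undefined. 2b->0: no, ba/babba meet in 2. 2b->1: no, a/babba meet in 1. 2b->2: ok.
All examples now run through 3 states with every (state, symbol) defined. Accept strings end in {1,2}, Reject strings end in {0}; accept={1,2}.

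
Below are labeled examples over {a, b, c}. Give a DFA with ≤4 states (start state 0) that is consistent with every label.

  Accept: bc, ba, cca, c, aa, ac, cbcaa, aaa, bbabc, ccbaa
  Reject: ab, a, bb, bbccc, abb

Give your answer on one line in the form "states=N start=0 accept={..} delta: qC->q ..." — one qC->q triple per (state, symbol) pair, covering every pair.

states=4 start=0 accept={2} delta: 0a->1 0b->1 0c->2 1a->2 1b->0 1c->2 2a->2 2b->0 2c->3 3a->2 3b->0 3c->0

State merging on the prefix tree: take the shortest (then alphabetical) example prefix whose next move is undefined and point that move at state 0, else 1, else 2, ...; a target is out if some Accept/Reject pair would then sit in one state with the same input left (inseparable). If every existing state is out, open a new one.
a: 0a undefined. 0a->0: no, aa/a meet in 0. Open state 1: 0a->1.
b: 0b undefined. 0b->0: no, ba/a meet in 1. 0b->1: ok.
c: 0c undefined. 0c->0: no, cca/a meet in 1. 0c->1: no, c/a meet in 1. Open state 2: 0c->2.
aa: 1a undefined. 1a->0: no, aaa/a meet in 1. 1a->1: no, ba/a meet in 1. 1a->2: ok.
ab: 1b undefined. 1b->0: ok.
ac: 1c undefined. 1c->0: no, bc/ab meet in 0. 1c->1: no, bc/a meet in 1. 1c->2: ok.
cb: 2b undefined. 2b->0: ok.
cc: 2c undefined. 2c->0: no, bc/bbccc meet in 2. 2c->1: no, bc/bbccc meet in 2. 2c->2: no, bc/bbccc meet in 2. Open state 3: 2c->3.
aaa: 2a undefined. 2a->0: no, cbcaa/a meet in 1. 2a->1: no, aaa/a meet in 1. 2a->2: ok.
cca: 3a undefined. 3a->0: no, cca/ab meet in 0. 3a->1: no, cca/a meet in 1. 3a->2: ok.
ccb: 3b undefined. 3b->0: ok.
bbccc: 3c undefined. 3c->0: ok.
All examples now run through 4 states with every (state, symbol) defined. Accept strings end in {2}, Reject strings end in {0,1}; accept={2}.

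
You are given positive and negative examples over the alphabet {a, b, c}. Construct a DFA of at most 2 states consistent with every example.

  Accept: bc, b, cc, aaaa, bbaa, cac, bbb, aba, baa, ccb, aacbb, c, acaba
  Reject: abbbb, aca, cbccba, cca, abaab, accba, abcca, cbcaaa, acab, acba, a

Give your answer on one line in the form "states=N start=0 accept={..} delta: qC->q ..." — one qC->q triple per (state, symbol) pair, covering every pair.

states=2 start=0 accept={0} delta: 0a->1 0b->0 0c->0 1a->0 1b->1 1c->0

Fold the examples into a partial DFA from state 0: repeatedly fix the first undefined (state, symbol) met by the shortest-then-alphabetical prefix, trying targets in increasing order and rejecting any under which an Accept and a Reject string meet in one state with the same remainder; add a state when all current targets are rejected. Accepting states are where Accept strings end.
a: 0a undefined. 0a->0: no, aaaa/a meet in 0. Open state 1: 0a->1.
b: 0b undefined. 0b->0: ok.
c: 0c undefined. 0c->0: ok.
aa: 1a undefined. 1a->0: ok.
ab: 1b undefined. 1b->0: no, bc/abbbb meet in 0. 1b->1: ok.
ac: 1c undefined. 1c->0: ok.
All examples now run through 2 states with every (state, symbol) defined. Accept strings end in {0}, Reject strings end in {1}; accept={0}.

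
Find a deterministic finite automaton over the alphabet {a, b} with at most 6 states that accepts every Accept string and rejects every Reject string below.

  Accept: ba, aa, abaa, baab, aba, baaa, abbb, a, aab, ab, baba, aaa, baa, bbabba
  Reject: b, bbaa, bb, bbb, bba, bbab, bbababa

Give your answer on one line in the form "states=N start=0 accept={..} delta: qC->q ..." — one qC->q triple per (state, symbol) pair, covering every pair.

states=5 start=0 accept={0,1} delta: 0a->1 0b->2 1a->1 1b->1 2a->0 2b->3 3a->3 3b->4 4a->2 4b->0

State merging on the prefix tree: take the shortest (then alphabetical) example prefix whose next move is undefined and point that move at state 0, else 1, else 2, ...; a target is out if some Accept/Reject pair would then sit in one state with the same input left (inseparable). If every existing state is out, open a new one.
a: 0a undefined. 0a->0: no, abbb/bbb meet in 0 with "bbb" left. Open state 1: 0a->1.
b: 0b undefined. 0b->0: no, ba/bba meet in 1. 0b->1: no, abaa/bbaa meet in 1 with "baa" left. Open state 2: 0b->2.
aa: 1a undefined. 1a->0: no, aab/b meet in 2. 1a->1: ok.
ab: 1b undefined. 1b->0: no, abbb/bb meet in 2 with "b" left. 1b->1: ok.
ba: 2a undefined. 2a->0: ok.
bb: 2b undefined. 2b->0: no, ba/bb meet in 0. 2b->1: no, aa/bbaa meet in 1. 2b->2: no, ba/bba meet in 0. Open state 3: 2b->3.
bba: 3a undefined. 3a->0: no, ba/bba meet in 0. 3a->1: no, aa/bbaa meet in 1. 3a->2: no, ba/bbaa meet in 0. 3a->3: ok.
bbb: 3b undefined. 3b->0: no, ba/bbb meet in 0. 3b->1: no, aa/bbb meet in 1. 3b->2: no, ba/bbababa meet in 0. 3b->3: no, bbabba/bbaa meet in 3. Open state 4: 3b->4.
bbaba: 4a undefined. 4a->0: no, ba/bbababa meet in 0. 4a->1: no, aa/bbababa meet in 1. 4a->2: ok.
bbabb: 4b undefined. 4b->0: ok.
All examples now run through 5 states with every (state, symbol) defined. Accept strings end in {0,1}, Reject strings end in {2,3,4}; accept={0,1}.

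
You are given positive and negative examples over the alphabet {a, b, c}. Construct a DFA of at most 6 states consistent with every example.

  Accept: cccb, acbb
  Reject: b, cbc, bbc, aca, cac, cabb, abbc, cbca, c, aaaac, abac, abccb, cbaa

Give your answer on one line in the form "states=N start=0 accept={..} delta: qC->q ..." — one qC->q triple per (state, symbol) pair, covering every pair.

Fold the examples into a partial DFA from state 0: repeatedly fix the first undefined (state, symbol) met by the shortest-then-alphabetical prefix, trying targets in increasing order and rejecting any under which an Accept and a Reject string meet in one state with the same remainder; add a state when all current targets are rejected. Accepting states are where Accept strings end.
a: 0a undefined. 0a->0: ok.
b: 0b undefined. 0b->0: ok.
c: 0c undefined. 0c->0: no, cccb/b meet in 0. Open state 1: 0c->1.
ca: 1a undefined. 1a->0: ok.
cb: 1b undefined. 1b->0: no, acbb/b meet in 0. 1b->1: no, acbb/bbc meet in 1. Open state 2: 1b->2.
cc: 1c undefined. 1c->0: ok.
cba: 2a undefined. 2a->0: ok.
cbc: 2c undefined. 2c->0: ok.
acbb: 2b undefined. 2b->0: no, acbb/b meet in 0. 2b->1: no, acbb/bbc meet in 1. 2b->2: ok.
All examples now run through 3 states with every (state, symbol) defined. Accept strings end in {2}, Reject strings end in {0,1}; accept={2}.

states=3 start=0 accept={2} delta: 0a->0 0b->0 0c->1 1a->0 1b->2 1c->0 2a->0 2b->2 2c->0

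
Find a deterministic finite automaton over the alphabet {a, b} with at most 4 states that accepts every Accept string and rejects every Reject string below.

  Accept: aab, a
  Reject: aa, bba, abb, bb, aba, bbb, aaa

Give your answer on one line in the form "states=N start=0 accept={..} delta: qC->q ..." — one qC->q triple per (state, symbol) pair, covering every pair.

Grow the machine one transition at a time. Run the examples from 0; the earliest place one falls off (shortest prefix, ties alphabetical) gets sent to the lowest-numbered state that keeps every Accept/Reject pair distinguishable — a pair clashes when both reach the same state with identical unread suffix — and to a fresh state only if none does.
a: 0a undefined. 0a->0: no, a/aa meet in 0. Open state 1: 0a->1.
b: 0b undefined. 0b->0: no, a/bba meet in 1. 0b->1: ok.
aa: 1a undefined. 1a->0: no, aab/aaa meet in 1. 1a->1: no, aab/bb meet in 1 with "b" left. Open state 2: 1a->2.
ab: 1b undefined. 1b->0: no, a/bba meet in 1. 1b->1: no, a/abb meet in 1. 1b->2: no, aab/abb meet in 2 with "b" left. Open state 3: 1b->3.
aaa: 2a undefined. 2a->0: ok.
aab: 2b undefined. 2b->0: no, aab/aaa meet in 0. 2b->1: ok.
aba: 3a undefined. 3a->0: ok.
abb: 3b undefined. 3b->0: ok.
All examples now run through 4 states with every (state, symbol) defined. Accept strings end in {1}, Reject strings end in {0,2,3}; accept={1}.

states=4 start=0 accept={1} delta: 0a->1 0b->1 1a->2 1b->3 2a->0 2b->1 3a->0 3b->0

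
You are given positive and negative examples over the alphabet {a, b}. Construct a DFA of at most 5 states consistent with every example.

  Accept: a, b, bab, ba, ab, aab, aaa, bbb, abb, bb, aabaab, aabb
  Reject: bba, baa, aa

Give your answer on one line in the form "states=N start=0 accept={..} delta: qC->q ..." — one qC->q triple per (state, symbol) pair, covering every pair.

State merging on the prefix tree: take the shortest (then alphabetical) example prefix whose next move is undefined and point that move at state 0, else 1, else 2, ...; a target is out if some Accept/Reject pair would then sit in one state with the same input left (inseparable). If every existing state is out, open a new one.
a: 0a undefined. 0a->0: no, a/aa meet in 0. Open state 1: 0a->1.
b: 0b undefined. 0b->0: no, a/bba meet in 1. 0b->1: no, ba/aa meet in 1 with "a" left. Open state 2: 0b->2.
aa: 1a undefined. 1a->0: ok.
ab: 1b undefined. 1b->0: no, ab/aa meet in 0. 1b->1: ok.
ba: 2a undefined. 2a->0: no, a/baa meet in 1. 2a->1: ok.
bb: 2b undefined. 2b->0: no, a/bba meet in 1. 2b->1: ok.
All examples now run through 3 states with every (state, symbol) defined. Accept strings end in {1,2}, Reject strings end in {0}; accept={1,2}.

states=3 start=0 accept={1,2} delta: 0a->1 0b->2 1a->0 1b->1 2a->1 2b->1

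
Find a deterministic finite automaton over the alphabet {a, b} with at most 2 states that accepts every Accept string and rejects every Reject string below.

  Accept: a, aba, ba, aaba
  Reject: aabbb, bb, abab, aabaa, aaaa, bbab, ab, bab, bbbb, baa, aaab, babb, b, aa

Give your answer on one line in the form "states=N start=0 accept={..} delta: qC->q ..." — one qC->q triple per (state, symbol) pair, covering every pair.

states=2 start=0 accept={1} delta: 0a->1 0b->0 1a->0 1b->0

Fold the examples into a partial DFA from state 0: repeatedly fix the first undefined (state, symbol) met by the shortest-then-alphabetical prefix, trying targets in increasing order and rejecting any under which an Accept and a Reject string meet in one state with the same remainder; add a state when all current targets are rejected. Accepting states are where Accept strings end.
a: 0a undefined. 0a->0: no, a/aaaa meet in 0. Open state 1: 0a->1.
b: 0b undefined. 0b->0: ok.
aa: 1a undefined. 1a->0: ok.
ab: 1b undefined. 1b->0: ok.
All examples now run through 2 states with every (state, symbol) defined. Accept strings end in {1}, Reject strings end in {0}; accept={1}.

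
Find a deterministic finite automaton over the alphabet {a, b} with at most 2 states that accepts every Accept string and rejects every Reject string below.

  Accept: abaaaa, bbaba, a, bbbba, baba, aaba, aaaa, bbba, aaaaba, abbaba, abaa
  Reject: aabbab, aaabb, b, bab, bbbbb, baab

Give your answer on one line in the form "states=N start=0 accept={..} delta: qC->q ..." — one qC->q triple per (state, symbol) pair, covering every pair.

states=2 start=0 accept={0} delta: 0a->0 0b->1 1a->0 1b->1

Grow the machine one transition at a time. Run the examples from 0; the earliest place one falls off (shortest prefix, ties alphabetical) gets sent to the lowest-numbered state that keeps every Accept/Reject pair distinguishable — a pair clashes when both reach the same state with identical unread suffix — and to a fresh state only if none does.
a: 0a undefined. 0a->0: ok.
b: 0b undefined. 0b->0: no, abaaaa/aabbab meet in 0. Open state 1: 0b->1.
ba: 1a undefined. 1a->0: ok.
bb: 1b undefined. 1b->0: no, abaaaa/aaabb meet in 0. 1b->1: ok.
All examples now run through 2 states with every (state, symbol) defined. Accept strings end in {0}, Reject strings end in {1}; accept={0}.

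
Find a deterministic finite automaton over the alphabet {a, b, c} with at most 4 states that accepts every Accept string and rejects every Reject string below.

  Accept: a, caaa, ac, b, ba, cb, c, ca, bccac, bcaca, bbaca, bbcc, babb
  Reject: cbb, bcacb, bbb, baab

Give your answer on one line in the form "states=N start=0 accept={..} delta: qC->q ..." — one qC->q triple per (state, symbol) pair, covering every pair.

Fold the examples into a partial DFA from state 0: repeatedly fix the first undefined (state, symbol) met by the shortest-then-alphabetical prefix, trying targets in increasing order and rejecting any under which an Accept and a Reject string meet in one state with the same remainder; add a state when all current targets are rejected. Accepting states are where Accept strings end.
a: 0a undefined. 0a->0: ok.
b: 0b undefined. 0b->0: no, a/bbb meet in 0. Open state 1: 0b->1.
c: 0c undefined. 0c->0: ok.
ba: 1a undefined. 1a->0: no, b/baab meet in 1. 1a->1: no, babb/bbb meet in 1 with "bb" left. Open state 2: 1a->2.
bb: 1b undefined. 1b->0: no, a/cbb meet in 0. 1b->1: no, b/cbb meet in 1. 1b->2: no, ba/cbb meet in 2. Open state 3: 1b->3.
bc: 1c undefined. 1c->0: no, b/bcacb meet in 1. 1c->1: ok.
baa: 2a undefined. 2a->0: no, b/baab meet in 1. 2a->1: ok.
bab: 2b undefined. 2b->0: ok.
bba: 3a undefined. 3a->0: ok.
bbb: 3b undefined. 3b->0: no, a/bbb meet in 0. 3b->1: no, b/bbb meet in 1. 3b->2: no, ba/bbb meet in 2. 3b->3: ok.
bbc: 3c undefined. 3c->0: ok.
bcac: 2c undefined. 2c->0: no, b/bcacb meet in 1. 2c->1: ok.
All examples now run through 4 states with every (state, symbol) defined. Accept strings end in {0,1,2}, Reject strings end in {3}; accept={0,1,2}.

states=4 start=0 accept={0,1,2} delta: 0a->0 0b->1 0c->0 1a->2 1b->3 1c->1 2a->1 2b->0 2c->1 3a->0 3b->3 3c->0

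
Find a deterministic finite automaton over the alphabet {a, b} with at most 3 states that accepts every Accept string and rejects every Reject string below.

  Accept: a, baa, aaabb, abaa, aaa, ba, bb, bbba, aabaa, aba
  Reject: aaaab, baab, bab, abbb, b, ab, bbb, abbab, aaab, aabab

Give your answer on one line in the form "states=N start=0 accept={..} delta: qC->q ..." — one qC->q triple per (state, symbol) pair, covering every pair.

states=2 start=0 accept={0} delta: 0a->0 0b->1 1a->0 1b->0

Fold the examples into a partial DFA from state 0: repeatedly fix the first undefined (state, symbol) met by the shortest-then-alphabetical prefix, trying targets in increasing order and rejecting any under which an Accept and a Reject string meet in one state with the same remainder; add a state when all current targets are rejected. Accepting states are where Accept strings end.
a: 0a undefined. 0a->0: ok.
b: 0b undefined. 0b->0: no, a/aaaab meet in 0. Open state 1: 0b->1.
ba: 1a undefined. 1a->0: ok.
bb: 1b undefined. 1b->0: ok.
All examples now run through 2 states with every (state, symbol) defined. Accept strings end in {0}, Reject strings end in {1}; accept={0}.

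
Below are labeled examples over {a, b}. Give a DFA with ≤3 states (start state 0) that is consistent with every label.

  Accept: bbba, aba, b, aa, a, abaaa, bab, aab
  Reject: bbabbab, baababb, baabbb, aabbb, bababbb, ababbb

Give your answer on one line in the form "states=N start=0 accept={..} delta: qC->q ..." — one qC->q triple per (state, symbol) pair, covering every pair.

Fold the examples into a partial DFA from state 0: repeatedly fix the first undefined (state, symbol) met by the shortest-then-alphabetical prefix, trying targets in increasing order and rejecting any under which an Accept and a Reject string meet in one state with the same remainder; add a state when all current targets are rejected. Accepting states are where Accept strings end.
a: 0a undefined. 0a->0: ok.
b: 0b undefined. 0b->0: no, bbba/bbabbab meet in 0. Open state 1: 0b->1.
ba: 1a undefined. 1a->0: ok.
bb: 1b undefined. 1b->0: no, bbba/baababb meet in 0. 1b->1: no, b/bbabbab meet in 1. Open state 2: 1b->2.
bba: 2a undefined. 2a->0: no, b/bbabbab meet in 1. 2a->1: ok.
bbb: 2b undefined. 2b->0: no, bbba/baabbb meet in 0. 2b->1: no, b/bbabbab meet in 1. 2b->2: ok.
All examples now run through 3 states with every (state, symbol) defined. Accept strings end in {0,1}, Reject strings end in {2}; accept={0,1}.

states=3 start=0 accept={0,1} delta: 0a->0 0b->1 1a->0 1b->2 2a->1 2b->2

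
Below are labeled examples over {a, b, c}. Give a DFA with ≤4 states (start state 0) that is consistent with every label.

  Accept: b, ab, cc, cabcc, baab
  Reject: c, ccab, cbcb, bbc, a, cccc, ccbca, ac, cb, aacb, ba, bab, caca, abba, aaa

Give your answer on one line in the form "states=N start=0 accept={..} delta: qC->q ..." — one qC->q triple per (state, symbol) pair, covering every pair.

State merging on the prefix tree: take the shortest (then alphabetical) example prefix whose next move is undefined and point that move at state 0, else 1, else 2, ...; a target is out if some Accept/Reject pair would then sit in one state with the same input left (inseparable). If every existing state is out, open a new one.
a: 0a undefined. 0a->0: ok.
b: 0b undefined. 0b->0: no, b/a meet in 0. Open state 1: 0b->1.
c: 0c undefined. 0c->0: no, b/ccab meet in 1. 0c->1: no, b/c meet in 1. Open state 2: 0c->2.
ba: 1a undefined. 1a->0: no, b/bab meet in 1. 1a->1: no, b/ba meet in 1. 1a->2: ok.
bb: 1b undefined. 1b->0: ok.
ca: 2a undefined. 2a->0: ok.
cb: 2b undefined. 2b->0: ok.
cc: 2c undefined. 2c->0: no, b/ccab meet in 1. 2c->1: no, cabcc/cccc meet in 1 with "cc" left. 2c->2: no, b/ccab meet in 1. Open state 3: 2c->3.
cca: 3a undefined. 3a->0: no, b/ccab meet in 1. 3a->1: ok.
ccb: 3b undefined. 3b->0: ok.
ccc: 3c undefined. 3c->0: ok.
cabc: 1c undefined. 1c->0: no, cabcc/c meet in 2. 1c->1: ok.
All examples now run through 4 states with every (state, symbol) defined. Accept strings end in {1,3}, Reject strings end in {0,2}; accept={1,3}.

states=4 start=0 accept={1,3} delta: 0a->0 0b->1 0c->2 1a->2 1b->0 1c->1 2a->0 2b->0 2c->3 3a->1 3b->0 3c->0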